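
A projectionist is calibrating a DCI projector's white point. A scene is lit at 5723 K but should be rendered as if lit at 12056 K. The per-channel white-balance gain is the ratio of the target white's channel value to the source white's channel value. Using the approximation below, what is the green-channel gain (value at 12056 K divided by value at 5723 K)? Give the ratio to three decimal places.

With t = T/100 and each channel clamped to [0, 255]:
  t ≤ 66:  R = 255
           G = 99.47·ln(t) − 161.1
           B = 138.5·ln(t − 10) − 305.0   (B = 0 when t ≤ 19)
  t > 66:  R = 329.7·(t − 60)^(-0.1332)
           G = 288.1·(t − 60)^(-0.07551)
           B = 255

At 5723 K (t = 57.23):
  G = 99.47·ln 57.23 − 161.1 = 99.47·4.0471 − 161.1 = 241.463.
At 12056 K (t = 120.56):
  G = 288.1·(120.56 − 60)^(-0.07551) = 288.1·60.56^(-0.07551) = 288.1·0.73355 = 211.335.
Gain = 211.335 / 241.463 = 0.8752 → 0.875.

0.875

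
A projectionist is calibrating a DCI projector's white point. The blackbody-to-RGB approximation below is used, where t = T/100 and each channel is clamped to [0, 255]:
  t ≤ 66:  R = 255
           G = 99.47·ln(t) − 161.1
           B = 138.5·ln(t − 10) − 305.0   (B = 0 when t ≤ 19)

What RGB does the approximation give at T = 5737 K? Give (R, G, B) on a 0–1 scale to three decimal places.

t = 5737/100 = 57.37; the t ≤ 66 branch applies.
R = 255 by definition for t ≤ 66.
G = 99.47·ln 57.37 − 161.1 = 99.47·4.0495 − 161.1 = 241.706.
B = 138.5·ln(57.37 − 10) − 305.0 = 138.5·ln 47.37 − 305.0 = 138.5·3.8580 − 305.0 = 229.331.
Dividing each by 255: (1.0000, 0.9479, 0.8993) → (1.000, 0.948, 0.899).

(1.000, 0.948, 0.899)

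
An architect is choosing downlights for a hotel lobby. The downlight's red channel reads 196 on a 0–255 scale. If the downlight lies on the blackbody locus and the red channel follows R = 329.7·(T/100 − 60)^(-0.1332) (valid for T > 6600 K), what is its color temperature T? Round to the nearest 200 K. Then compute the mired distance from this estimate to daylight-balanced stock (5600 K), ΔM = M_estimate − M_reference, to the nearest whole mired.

(t − 60)^(-0.1332) = 196/329.7 = 0.59448.
t − 60 = 0.59448^(1/-0.1332) = 0.59448^(-7.508) = 49.621, so t = 109.621.
T = 100·t = 10962 K → 11000 K to the nearest 200 K.
M_estimate = 10⁶/11000 = 90.91; M_reference = 10⁶/5600 = 178.57.
ΔM = 90.91 − 178.57 = -87.66 → -88 mireds.

-88 mireds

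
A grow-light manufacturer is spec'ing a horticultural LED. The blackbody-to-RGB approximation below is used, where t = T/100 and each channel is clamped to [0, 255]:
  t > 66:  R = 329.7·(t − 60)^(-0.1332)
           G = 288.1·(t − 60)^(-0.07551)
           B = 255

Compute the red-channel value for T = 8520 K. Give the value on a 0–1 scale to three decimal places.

t = 8520/100 = 85.2; the t > 66 branch applies.
R = 329.7·(85.2 − 60)^(-0.1332) = 329.7·25.2^(-0.1332) = 329.7·0.65063 = 214.512.
On a 0–1 scale: 214.512/255 = 0.8412 → 0.841.

0.841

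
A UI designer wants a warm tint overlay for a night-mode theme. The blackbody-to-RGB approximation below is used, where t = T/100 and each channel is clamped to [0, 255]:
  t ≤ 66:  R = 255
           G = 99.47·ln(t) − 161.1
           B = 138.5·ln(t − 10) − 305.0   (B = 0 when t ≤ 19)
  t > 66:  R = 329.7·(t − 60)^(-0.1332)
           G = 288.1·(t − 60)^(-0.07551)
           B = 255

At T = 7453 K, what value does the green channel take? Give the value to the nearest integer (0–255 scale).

235

t = 7453/100 = 74.53; the t > 66 branch applies.
G = 288.1·(74.53 − 60)^(-0.07551) = 288.1·14.53^(-0.07551) = 288.1·0.81703 = 235.386.
Rounded: 235.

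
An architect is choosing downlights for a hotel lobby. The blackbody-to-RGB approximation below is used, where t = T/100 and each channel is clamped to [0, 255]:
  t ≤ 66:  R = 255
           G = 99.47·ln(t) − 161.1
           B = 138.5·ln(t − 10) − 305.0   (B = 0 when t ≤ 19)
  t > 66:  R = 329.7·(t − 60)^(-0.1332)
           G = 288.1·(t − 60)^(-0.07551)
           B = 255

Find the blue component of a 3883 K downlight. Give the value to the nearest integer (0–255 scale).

161

t = 3883/100 = 38.83; the t ≤ 66 branch applies.
B = 138.5·ln(38.83 − 10) − 305.0 = 138.5·ln 28.83 − 305.0 = 138.5·3.3614 − 305.0 = 160.556.
Rounded: 161.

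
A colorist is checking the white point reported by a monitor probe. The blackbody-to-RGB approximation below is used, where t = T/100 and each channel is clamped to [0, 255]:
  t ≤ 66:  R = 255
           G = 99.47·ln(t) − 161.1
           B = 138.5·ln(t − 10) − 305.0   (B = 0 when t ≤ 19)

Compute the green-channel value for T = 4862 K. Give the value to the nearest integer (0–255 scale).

225

t = 4862/100 = 48.62; the t ≤ 66 branch applies.
G = 99.47·ln 48.62 − 161.1 = 99.47·3.8840 − 161.1 = 225.245.
Rounded: 225.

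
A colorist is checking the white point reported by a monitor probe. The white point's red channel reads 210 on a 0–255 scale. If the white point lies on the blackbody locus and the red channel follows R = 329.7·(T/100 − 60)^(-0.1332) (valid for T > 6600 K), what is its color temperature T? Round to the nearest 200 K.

9000 K

(t − 60)^(-0.1332) = 210/329.7 = 0.63694.
t − 60 = 0.63694^(1/-0.1332) = 0.63694^(-7.508) = 29.561, so t = 89.561.
T = 100·t = 8956 K → 9000 K to the nearest 200 K.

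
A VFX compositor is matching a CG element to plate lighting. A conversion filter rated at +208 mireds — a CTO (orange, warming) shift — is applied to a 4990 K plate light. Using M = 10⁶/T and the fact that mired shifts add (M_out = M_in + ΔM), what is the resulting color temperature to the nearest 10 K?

M_in = 10⁶/4990 = 200.40 mireds.
M_out = 200.40 + (+208) = 408.40 mireds.
T_out = 10⁶/408.40 = 2448.6 K → 2450 K.

2450 K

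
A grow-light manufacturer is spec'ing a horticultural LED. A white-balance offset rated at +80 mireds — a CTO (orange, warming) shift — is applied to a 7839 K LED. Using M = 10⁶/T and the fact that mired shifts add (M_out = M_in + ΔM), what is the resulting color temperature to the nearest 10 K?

4820 K

M_in = 10⁶/7839 = 127.57 mireds.
M_out = 127.57 + (+80) = 207.57 mireds.
T_out = 10⁶/207.57 = 4817.7 K → 4820 K.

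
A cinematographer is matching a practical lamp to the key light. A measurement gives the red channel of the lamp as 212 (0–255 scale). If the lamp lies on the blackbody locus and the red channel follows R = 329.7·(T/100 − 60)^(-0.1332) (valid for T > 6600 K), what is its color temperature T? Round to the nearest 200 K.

(t − 60)^(-0.1332) = 212/329.7 = 0.64301.
t − 60 = 0.64301^(1/-0.1332) = 0.64301^(-7.508) = 27.530, so t = 87.530.
T = 100·t = 8753 K → 8800 K to the nearest 200 K.

8800 K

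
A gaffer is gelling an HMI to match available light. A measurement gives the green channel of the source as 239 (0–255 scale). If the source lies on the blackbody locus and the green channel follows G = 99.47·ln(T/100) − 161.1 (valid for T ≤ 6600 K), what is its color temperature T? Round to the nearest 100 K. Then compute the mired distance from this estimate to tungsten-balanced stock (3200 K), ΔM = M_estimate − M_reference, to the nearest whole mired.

-134 mireds

ln t = (239 + 161.1) / 99.47 = 4.0223.
t = e^4.0223 = 55.830.
T = 100·t = 5583 K → 5600 K to the nearest 100 K.
M_estimate = 10⁶/5600 = 178.57; M_reference = 10⁶/3200 = 312.50.
ΔM = 178.57 − 312.50 = -133.93 → -134 mireds.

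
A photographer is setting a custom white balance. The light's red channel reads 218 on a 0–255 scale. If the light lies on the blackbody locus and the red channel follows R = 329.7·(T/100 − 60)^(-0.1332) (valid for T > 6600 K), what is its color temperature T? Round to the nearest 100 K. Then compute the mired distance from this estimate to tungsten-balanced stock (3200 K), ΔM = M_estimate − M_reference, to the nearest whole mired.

-191 mireds

(t − 60)^(-0.1332) = 218/329.7 = 0.66121.
t − 60 = 0.66121^(1/-0.1332) = 0.66121^(-7.508) = 22.326, so t = 82.326.
T = 100·t = 8233 K → 8200 K to the nearest 100 K.
M_estimate = 10⁶/8200 = 121.95; M_reference = 10⁶/3200 = 312.50.
ΔM = 121.95 − 312.50 = -190.55 → -191 mireds.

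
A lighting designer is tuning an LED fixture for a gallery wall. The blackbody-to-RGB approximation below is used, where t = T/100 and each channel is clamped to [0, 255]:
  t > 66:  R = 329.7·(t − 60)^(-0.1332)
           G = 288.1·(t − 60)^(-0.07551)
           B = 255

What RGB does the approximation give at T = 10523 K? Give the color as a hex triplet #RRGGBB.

t = 10523/100 = 105.23; the t > 66 branch applies.
R = 329.7·(105.23 − 60)^(-0.1332) = 329.7·45.23^(-0.1332) = 329.7·0.60186 = 198.434.
G = 288.1·(105.23 − 60)^(-0.07551) = 288.1·45.23^(-0.07551) = 288.1·0.74989 = 216.044.
B = 255 by definition for t > 66.
Rounded: (198, 216, 255).
In hex: #C6D8FF.

#C6D8FF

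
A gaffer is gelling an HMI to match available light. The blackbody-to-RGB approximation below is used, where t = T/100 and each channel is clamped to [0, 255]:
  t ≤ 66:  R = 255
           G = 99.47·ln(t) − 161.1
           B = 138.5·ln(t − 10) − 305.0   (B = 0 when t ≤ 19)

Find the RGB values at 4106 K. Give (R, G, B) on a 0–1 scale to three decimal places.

(1.000, 0.817, 0.670)

t = 4106/100 = 41.06; the t ≤ 66 branch applies.
R = 255 by definition for t ≤ 66.
G = 99.47·ln 41.06 − 161.1 = 99.47·3.7150 − 161.1 = 208.434.
B = 138.5·ln(41.06 − 10) − 305.0 = 138.5·ln 31.06 − 305.0 = 138.5·3.4359 − 305.0 = 170.875.
Dividing each by 255: (1.0000, 0.8174, 0.6701) → (1.000, 0.817, 0.670).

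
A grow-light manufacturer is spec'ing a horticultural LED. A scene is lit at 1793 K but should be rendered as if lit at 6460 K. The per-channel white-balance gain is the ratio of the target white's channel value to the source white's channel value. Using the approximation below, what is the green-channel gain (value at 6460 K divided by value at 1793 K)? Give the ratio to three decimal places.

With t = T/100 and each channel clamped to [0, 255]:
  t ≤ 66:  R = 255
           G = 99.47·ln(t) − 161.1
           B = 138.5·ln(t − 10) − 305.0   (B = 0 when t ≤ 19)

2.012

At 1793 K (t = 17.93):
  G = 99.47·ln 17.93 − 161.1 = 99.47·2.8865 − 161.1 = 126.018.
At 6460 K (t = 64.6):
  G = 99.47·ln 64.6 − 161.1 = 99.47·4.1682 − 161.1 = 253.512.
Gain = 253.512 / 126.018 = 2.0117 → 2.012.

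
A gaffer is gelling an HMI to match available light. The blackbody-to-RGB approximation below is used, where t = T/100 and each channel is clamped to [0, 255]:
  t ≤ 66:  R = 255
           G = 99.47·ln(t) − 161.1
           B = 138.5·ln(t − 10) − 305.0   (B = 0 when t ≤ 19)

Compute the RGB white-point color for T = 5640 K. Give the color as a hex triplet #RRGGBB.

#FFF0E2

t = 5640/100 = 56.4; the t ≤ 66 branch applies.
R = 255 by definition for t ≤ 66.
G = 99.47·ln 56.4 − 161.1 = 99.47·4.0325 − 161.1 = 240.010.
B = 138.5·ln(56.4 − 10) − 305.0 = 138.5·ln 46.4 − 305.0 = 138.5·3.8373 − 305.0 = 226.466.
Rounded: (255, 240, 226).
In hex: #FFF0E2.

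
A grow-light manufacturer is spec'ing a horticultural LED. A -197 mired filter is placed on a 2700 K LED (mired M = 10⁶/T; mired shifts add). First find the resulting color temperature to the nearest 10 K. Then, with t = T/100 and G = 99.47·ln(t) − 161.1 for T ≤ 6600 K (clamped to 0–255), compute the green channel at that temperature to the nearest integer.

M_in = 10⁶/2700 = 370.37; M_out = 370.37 + (-197) = 173.37.
T_out = 10⁶/173.37 = 5768.0 K → 5770 K; t = 57.7.
G = 99.47·ln 57.7 − 161.1 = 99.47·4.0553 − 161.1 = 242.276.
Rounded: 242.

242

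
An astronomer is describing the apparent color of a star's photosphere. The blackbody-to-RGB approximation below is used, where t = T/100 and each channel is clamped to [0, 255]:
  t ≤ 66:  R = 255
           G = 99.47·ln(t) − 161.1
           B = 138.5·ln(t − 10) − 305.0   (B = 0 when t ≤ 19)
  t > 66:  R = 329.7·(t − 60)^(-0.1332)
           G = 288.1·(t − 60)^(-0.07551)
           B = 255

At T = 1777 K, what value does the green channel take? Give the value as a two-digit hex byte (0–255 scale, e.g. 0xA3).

t = 1777/100 = 17.77; the t ≤ 66 branch applies.
G = 99.47·ln 17.77 − 161.1 = 99.47·2.8775 − 161.1 = 125.126.
Rounded: 125; in hex, 0x7D.

0x7D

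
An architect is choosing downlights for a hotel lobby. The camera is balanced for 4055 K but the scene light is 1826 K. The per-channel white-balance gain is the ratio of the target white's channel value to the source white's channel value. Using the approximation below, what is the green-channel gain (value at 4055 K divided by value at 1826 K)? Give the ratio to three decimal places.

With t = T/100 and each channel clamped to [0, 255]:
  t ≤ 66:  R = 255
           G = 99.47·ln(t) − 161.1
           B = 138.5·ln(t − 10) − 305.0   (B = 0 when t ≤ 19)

1.621

At 1826 K (t = 18.26):
  G = 99.47·ln 18.26 − 161.1 = 99.47·2.9047 − 161.1 = 127.832.
At 4055 K (t = 40.55):
  G = 99.47·ln 40.55 − 161.1 = 99.47·3.7025 − 161.1 = 207.191.
Gain = 207.191 / 127.832 = 1.6208 → 1.621.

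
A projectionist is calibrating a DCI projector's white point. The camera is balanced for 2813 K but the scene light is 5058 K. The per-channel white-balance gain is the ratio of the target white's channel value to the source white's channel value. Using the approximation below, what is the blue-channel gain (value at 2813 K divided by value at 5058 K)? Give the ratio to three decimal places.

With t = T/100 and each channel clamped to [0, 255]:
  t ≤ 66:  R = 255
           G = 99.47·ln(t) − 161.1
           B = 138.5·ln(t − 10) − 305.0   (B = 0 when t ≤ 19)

At 5058 K (t = 50.58):
  B = 138.5·ln(50.58 − 10) − 305.0 = 138.5·ln 40.58 − 305.0 = 138.5·3.7033 − 305.0 = 207.904.
At 2813 K (t = 28.13):
  B = 138.5·ln(28.13 − 10) − 305.0 = 138.5·ln 18.13 − 305.0 = 138.5·2.8976 − 305.0 = 96.313.
Gain = 96.313 / 207.904 = 0.4633 → 0.463.

0.463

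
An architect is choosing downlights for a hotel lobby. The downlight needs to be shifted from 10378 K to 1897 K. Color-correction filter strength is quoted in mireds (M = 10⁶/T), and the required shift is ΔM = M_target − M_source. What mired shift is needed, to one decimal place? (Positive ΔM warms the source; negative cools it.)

+430.8 mireds

M_source = 10⁶/10378 = 96.358; M_target = 10⁶/1897 = 527.148.
ΔM = 527.148 − 96.358 = 430.790 → +430.8 mireds, a warming shift.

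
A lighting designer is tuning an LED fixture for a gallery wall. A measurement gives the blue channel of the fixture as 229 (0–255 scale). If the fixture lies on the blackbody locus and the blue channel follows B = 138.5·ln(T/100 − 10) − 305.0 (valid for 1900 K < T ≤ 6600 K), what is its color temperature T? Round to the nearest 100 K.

ln(t − 10) = (229 + 305.0) / 138.5 = 3.8556.
t − 10 = e^3.8556 = 47.257, so t = 57.257.
T = 100·t = 5726 K → 5700 K to the nearest 100 K.

5700 K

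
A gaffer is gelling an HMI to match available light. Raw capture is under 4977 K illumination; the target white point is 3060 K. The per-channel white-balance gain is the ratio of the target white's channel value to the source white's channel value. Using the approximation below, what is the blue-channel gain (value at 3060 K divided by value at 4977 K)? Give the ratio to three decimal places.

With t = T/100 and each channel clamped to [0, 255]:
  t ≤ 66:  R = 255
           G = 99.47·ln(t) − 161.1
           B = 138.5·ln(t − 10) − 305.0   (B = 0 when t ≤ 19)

At 4977 K (t = 49.77):
  B = 138.5·ln(49.77 − 10) − 305.0 = 138.5·ln 39.77 − 305.0 = 138.5·3.6831 − 305.0 = 205.111.
At 3060 K (t = 30.6):
  B = 138.5·ln(30.6 − 10) − 305.0 = 138.5·ln 20.6 − 305.0 = 138.5·3.0253 − 305.0 = 114.003.
Gain = 114.003 / 205.111 = 0.5558 → 0.556.

0.556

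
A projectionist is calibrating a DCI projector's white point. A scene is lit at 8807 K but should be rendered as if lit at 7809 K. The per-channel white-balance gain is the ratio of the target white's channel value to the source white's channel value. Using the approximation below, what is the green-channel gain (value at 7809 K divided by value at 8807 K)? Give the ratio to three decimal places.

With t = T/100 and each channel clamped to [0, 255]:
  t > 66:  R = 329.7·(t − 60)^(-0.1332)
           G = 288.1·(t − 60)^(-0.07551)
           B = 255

At 8807 K (t = 88.07):
  G = 288.1·(88.07 − 60)^(-0.07551) = 288.1·28.07^(-0.07551) = 288.1·0.77740 = 223.968.
At 7809 K (t = 78.09):
  G = 288.1·(78.09 − 60)^(-0.07551) = 288.1·18.09^(-0.07551) = 288.1·0.80362 = 231.523.
Gain = 231.523 / 223.968 = 1.0337 → 1.034.

1.034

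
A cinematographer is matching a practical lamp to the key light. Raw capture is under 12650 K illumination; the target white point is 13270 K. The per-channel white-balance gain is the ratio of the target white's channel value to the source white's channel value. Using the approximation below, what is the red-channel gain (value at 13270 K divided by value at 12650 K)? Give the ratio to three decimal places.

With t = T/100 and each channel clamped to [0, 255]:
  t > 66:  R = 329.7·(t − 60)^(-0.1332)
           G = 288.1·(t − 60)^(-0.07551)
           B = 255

At 12650 K (t = 126.5):
  R = 329.7·(126.5 − 60)^(-0.1332) = 329.7·66.5^(-0.1332) = 329.7·0.57174 = 188.503.
At 13270 K (t = 132.7):
  R = 329.7·(132.7 − 60)^(-0.1332) = 329.7·72.7^(-0.1332) = 329.7·0.56499 = 186.278.
Gain = 186.278 / 188.503 = 0.9882 → 0.988.

0.988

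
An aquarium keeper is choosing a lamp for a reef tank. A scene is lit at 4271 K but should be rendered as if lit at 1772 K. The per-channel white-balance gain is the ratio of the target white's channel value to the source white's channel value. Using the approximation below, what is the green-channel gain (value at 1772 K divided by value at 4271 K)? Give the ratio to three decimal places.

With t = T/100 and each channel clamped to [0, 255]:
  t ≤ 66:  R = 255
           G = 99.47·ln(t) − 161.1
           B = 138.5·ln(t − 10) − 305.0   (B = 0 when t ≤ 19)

0.588

At 4271 K (t = 42.71):
  G = 99.47·ln 42.71 − 161.1 = 99.47·3.7544 − 161.1 = 212.353.
At 1772 K (t = 17.72):
  G = 99.47·ln 17.72 − 161.1 = 99.47·2.8747 − 161.1 = 124.846.
Gain = 124.846 / 212.353 = 0.5879 → 0.588.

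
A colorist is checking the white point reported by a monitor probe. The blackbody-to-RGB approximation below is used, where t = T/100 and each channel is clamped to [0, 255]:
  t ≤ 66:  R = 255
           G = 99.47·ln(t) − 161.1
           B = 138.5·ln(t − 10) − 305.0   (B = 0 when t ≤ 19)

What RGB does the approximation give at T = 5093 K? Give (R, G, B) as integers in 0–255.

(255, 230, 209)

t = 5093/100 = 50.93; the t ≤ 66 branch applies.
R = 255 by definition for t ≤ 66.
G = 99.47·ln 50.93 − 161.1 = 99.47·3.9305 − 161.1 = 229.862.
B = 138.5·ln(50.93 − 10) − 305.0 = 138.5·ln 40.93 − 305.0 = 138.5·3.7119 − 305.0 = 209.093.
Rounded: (255, 230, 209).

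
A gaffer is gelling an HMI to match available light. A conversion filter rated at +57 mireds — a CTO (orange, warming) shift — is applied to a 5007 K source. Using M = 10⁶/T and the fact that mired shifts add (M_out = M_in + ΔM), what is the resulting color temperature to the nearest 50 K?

M_in = 10⁶/5007 = 199.72 mireds.
M_out = 199.72 + (+57) = 256.72 mireds.
T_out = 10⁶/256.72 = 3895.3 K → 3900 K.

3900 K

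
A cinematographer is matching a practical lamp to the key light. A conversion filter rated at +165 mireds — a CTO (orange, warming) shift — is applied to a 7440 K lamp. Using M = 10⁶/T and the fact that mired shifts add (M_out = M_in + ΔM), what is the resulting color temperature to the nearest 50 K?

3350 K

M_in = 10⁶/7440 = 134.41 mireds.
M_out = 134.41 + (+165) = 299.41 mireds.
T_out = 10⁶/299.41 = 3339.9 K → 3350 K.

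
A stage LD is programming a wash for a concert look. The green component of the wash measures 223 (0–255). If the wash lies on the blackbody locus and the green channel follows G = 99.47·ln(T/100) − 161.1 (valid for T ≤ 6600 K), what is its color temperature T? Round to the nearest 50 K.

ln t = (223 + 161.1) / 99.47 = 3.8615.
t = e^3.8615 = 47.535.
T = 100·t = 4753 K → 4750 K to the nearest 50 K.

4750 K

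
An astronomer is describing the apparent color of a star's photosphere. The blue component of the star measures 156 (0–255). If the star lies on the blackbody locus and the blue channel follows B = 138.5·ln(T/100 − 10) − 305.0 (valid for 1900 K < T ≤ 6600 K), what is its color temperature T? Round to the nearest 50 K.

ln(t − 10) = (156 + 305.0) / 138.5 = 3.3285.
t − 10 = e^3.3285 = 27.897, so t = 37.897.
T = 100·t = 3790 K → 3800 K to the nearest 50 K.

3800 K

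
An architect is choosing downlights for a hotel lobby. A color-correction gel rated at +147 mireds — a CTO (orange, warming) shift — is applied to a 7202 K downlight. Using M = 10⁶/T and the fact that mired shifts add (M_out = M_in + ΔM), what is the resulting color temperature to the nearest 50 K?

M_in = 10⁶/7202 = 138.85 mireds.
M_out = 138.85 + (+147) = 285.85 mireds.
T_out = 10⁶/285.85 = 3498.3 K → 3500 K.

3500 K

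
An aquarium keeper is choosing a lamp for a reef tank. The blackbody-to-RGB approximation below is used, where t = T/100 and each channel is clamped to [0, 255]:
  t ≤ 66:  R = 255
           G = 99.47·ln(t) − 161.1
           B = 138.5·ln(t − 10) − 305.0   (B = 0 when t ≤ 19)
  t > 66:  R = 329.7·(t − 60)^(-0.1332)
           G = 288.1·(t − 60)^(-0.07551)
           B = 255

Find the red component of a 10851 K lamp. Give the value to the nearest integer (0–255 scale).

197

t = 10851/100 = 108.51; the t > 66 branch applies.
R = 329.7·(108.51 − 60)^(-0.1332) = 329.7·48.51^(-0.1332) = 329.7·0.59628 = 196.592.
Rounded: 197.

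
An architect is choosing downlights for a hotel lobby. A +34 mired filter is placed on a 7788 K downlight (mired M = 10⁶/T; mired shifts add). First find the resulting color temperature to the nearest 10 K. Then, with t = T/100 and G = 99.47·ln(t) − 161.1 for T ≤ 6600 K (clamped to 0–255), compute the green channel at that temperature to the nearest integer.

M_in = 10⁶/7788 = 128.40; M_out = 128.40 + (+34) = 162.40.
T_out = 10⁶/162.40 = 6157.5 K → 6160 K; t = 61.6.
G = 99.47·ln 61.6 − 161.1 = 99.47·4.1207 − 161.1 = 248.782.
Rounded: 249.

249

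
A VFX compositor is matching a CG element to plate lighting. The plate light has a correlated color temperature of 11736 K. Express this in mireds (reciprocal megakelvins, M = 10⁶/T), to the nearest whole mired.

85 mireds

M = 10⁶ / 11736 = 85.208 → 85 mireds.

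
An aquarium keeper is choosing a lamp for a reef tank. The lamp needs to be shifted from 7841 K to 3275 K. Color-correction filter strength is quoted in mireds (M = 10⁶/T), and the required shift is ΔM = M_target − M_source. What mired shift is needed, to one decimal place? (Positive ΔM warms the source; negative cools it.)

M_source = 10⁶/7841 = 127.535; M_target = 10⁶/3275 = 305.344.
ΔM = 305.344 − 127.535 = 177.809 → +177.8 mireds, a warming shift.

+177.8 mireds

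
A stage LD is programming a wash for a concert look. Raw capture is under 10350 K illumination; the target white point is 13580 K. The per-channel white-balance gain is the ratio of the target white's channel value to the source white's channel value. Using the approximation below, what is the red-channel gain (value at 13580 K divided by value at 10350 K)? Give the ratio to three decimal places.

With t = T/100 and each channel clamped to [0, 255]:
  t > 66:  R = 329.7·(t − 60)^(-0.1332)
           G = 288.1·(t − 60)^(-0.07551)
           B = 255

At 10350 K (t = 103.5):
  R = 329.7·(103.5 − 60)^(-0.1332) = 329.7·43.5^(-0.1332) = 329.7·0.60500 = 199.468.
At 13580 K (t = 135.8):
  R = 329.7·(135.8 − 60)^(-0.1332) = 329.7·75.8^(-0.1332) = 329.7·0.56186 = 185.245.
Gain = 185.245 / 199.468 = 0.9287 → 0.929.

0.929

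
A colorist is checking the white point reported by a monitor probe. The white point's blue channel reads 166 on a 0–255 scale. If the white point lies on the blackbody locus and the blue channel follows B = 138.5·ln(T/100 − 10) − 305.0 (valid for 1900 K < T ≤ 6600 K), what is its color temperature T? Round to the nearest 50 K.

ln(t − 10) = (166 + 305.0) / 138.5 = 3.4007.
t − 10 = e^3.4007 = 29.986, so t = 39.986.
T = 100·t = 3999 K → 4000 K to the nearest 50 K.

4000 K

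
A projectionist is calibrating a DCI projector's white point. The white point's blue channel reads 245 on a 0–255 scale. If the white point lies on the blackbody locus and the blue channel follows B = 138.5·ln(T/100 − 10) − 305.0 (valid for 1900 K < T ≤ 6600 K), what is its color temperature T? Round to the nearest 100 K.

6300 K

ln(t − 10) = (245 + 305.0) / 138.5 = 3.9711.
t − 10 = e^3.9711 = 53.044, so t = 63.044.
T = 100·t = 6304 K → 6300 K to the nearest 100 K.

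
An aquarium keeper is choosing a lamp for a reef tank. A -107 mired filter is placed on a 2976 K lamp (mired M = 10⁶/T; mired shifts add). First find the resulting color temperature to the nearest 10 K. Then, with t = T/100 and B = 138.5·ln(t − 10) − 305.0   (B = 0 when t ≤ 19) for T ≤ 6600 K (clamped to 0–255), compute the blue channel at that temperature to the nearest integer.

M_in = 10⁶/2976 = 336.02; M_out = 336.02 + (-107) = 229.02.
T_out = 10⁶/229.02 = 4366.4 K → 4370 K; t = 43.7.
B = 138.5·ln(43.7 − 10) − 305.0 = 138.5·ln 33.7 − 305.0 = 138.5·3.5175 − 305.0 = 182.173.
Rounded: 182.

182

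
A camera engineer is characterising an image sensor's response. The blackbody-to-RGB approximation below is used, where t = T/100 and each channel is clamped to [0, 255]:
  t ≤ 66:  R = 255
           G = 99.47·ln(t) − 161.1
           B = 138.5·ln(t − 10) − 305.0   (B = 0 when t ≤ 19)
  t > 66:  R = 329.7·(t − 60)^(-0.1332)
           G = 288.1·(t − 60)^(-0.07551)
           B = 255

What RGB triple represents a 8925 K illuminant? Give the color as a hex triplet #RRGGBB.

t = 8925/100 = 89.25; the t > 66 branch applies.
R = 329.7·(89.25 − 60)^(-0.1332) = 329.7·29.25^(-0.1332) = 329.7·0.63784 = 210.296.
G = 288.1·(89.25 − 60)^(-0.07551) = 288.1·29.25^(-0.07551) = 288.1·0.77498 = 223.273.
B = 255 by definition for t > 66.
Rounded: (210, 223, 255).
In hex: #D2DFFF.

#D2DFFF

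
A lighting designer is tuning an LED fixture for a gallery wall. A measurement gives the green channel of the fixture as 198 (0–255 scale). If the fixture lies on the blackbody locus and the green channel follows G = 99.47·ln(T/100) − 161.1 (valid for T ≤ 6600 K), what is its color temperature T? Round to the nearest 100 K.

ln t = (198 + 161.1) / 99.47 = 3.6101.
t = e^3.6101 = 36.971.
T = 100·t = 3697 K → 3700 K to the nearest 100 K.

3700 K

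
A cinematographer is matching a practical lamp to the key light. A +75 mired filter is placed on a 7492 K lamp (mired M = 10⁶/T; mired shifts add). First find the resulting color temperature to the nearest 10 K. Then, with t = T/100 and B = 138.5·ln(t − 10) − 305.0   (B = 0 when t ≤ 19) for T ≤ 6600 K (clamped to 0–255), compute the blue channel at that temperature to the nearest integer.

M_in = 10⁶/7492 = 133.48; M_out = 133.48 + (+75) = 208.48.
T_out = 10⁶/208.48 = 4796.7 K → 4800 K; t = 48.
B = 138.5·ln(48 − 10) − 305.0 = 138.5·ln 38 − 305.0 = 138.5·3.6376 − 305.0 = 198.806.
Rounded: 199.

199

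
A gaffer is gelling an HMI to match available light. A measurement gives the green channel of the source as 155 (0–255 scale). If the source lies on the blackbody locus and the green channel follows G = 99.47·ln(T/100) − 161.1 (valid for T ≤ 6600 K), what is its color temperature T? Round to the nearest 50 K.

2400 K

ln t = (155 + 161.1) / 99.47 = 3.1778.
t = e^3.1778 = 23.995.
T = 100·t = 2399 K → 2400 K to the nearest 50 K.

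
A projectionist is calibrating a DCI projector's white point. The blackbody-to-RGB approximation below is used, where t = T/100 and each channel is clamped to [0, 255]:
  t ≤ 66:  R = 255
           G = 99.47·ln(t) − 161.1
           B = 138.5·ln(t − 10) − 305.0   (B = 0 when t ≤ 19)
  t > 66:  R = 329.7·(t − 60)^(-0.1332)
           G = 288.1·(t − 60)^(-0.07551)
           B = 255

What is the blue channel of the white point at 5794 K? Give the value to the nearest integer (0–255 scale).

t = 5794/100 = 57.94; the t ≤ 66 branch applies.
B = 138.5·ln(57.94 − 10) − 305.0 = 138.5·ln 47.94 − 305.0 = 138.5·3.8700 − 305.0 = 230.988.
Rounded: 231.

231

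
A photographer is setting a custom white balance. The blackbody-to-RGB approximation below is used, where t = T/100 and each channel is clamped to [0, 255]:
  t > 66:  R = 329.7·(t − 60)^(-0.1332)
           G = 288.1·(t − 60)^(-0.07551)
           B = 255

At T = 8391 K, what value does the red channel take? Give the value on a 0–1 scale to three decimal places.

t = 8391/100 = 83.91; the t > 66 branch applies.
R = 329.7·(83.91 − 60)^(-0.1332) = 329.7·23.91^(-0.1332) = 329.7·0.65520 = 216.019.
On a 0–1 scale: 216.019/255 = 0.8471 → 0.847.

0.847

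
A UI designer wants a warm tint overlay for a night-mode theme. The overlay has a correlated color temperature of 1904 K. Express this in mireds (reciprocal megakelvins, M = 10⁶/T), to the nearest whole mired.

525 mireds

M = 10⁶ / 1904 = 525.210 → 525 mireds.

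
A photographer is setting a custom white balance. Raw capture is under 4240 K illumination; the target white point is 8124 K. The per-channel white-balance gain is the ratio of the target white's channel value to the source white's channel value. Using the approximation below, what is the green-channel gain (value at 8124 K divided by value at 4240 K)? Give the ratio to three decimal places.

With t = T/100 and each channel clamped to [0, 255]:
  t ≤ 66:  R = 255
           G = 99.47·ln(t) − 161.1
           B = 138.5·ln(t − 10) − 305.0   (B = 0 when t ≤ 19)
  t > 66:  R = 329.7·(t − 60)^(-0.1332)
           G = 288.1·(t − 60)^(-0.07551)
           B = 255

At 4240 K (t = 42.4):
  G = 99.47·ln 42.4 − 161.1 = 99.47·3.7471 − 161.1 = 211.629.
At 8124 K (t = 81.24):
  G = 288.1·(81.24 − 60)^(-0.07551) = 288.1·21.24^(-0.07551) = 288.1·0.79394 = 228.734.
Gain = 228.734 / 211.629 = 1.0808 → 1.081.

1.081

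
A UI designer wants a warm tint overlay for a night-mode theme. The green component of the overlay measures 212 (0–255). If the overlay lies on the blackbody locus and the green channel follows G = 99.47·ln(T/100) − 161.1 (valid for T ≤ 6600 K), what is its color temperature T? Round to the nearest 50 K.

ln t = (212 + 161.1) / 99.47 = 3.7509.
t = e^3.7509 = 42.559.
T = 100·t = 4256 K → 4250 K to the nearest 50 K.

4250 K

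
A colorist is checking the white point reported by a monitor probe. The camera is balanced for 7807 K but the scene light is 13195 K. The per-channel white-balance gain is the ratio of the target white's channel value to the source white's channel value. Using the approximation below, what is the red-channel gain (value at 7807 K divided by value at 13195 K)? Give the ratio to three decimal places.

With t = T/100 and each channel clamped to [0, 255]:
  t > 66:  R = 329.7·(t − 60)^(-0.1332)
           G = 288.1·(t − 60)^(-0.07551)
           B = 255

At 13195 K (t = 131.95):
  R = 329.7·(131.95 − 60)^(-0.1332) = 329.7·71.95^(-0.1332) = 329.7·0.56577 = 186.536.
At 7807 K (t = 78.07):
  R = 329.7·(78.07 − 60)^(-0.1332) = 329.7·18.07^(-0.1332) = 329.7·0.68010 = 224.229.
Gain = 224.229 / 186.536 = 1.2021 → 1.202.

1.202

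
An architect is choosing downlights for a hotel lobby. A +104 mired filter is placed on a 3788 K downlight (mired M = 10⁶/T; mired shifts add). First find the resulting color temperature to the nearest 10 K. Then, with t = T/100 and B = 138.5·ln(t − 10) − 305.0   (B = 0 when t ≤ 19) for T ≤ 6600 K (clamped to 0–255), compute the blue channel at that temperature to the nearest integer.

89

M_in = 10⁶/3788 = 263.99; M_out = 263.99 + (+104) = 367.99.
T_out = 10⁶/367.99 = 2717.5 K → 2720 K; t = 27.2.
B = 138.5·ln(27.2 − 10) − 305.0 = 138.5·ln 17.2 − 305.0 = 138.5·2.8449 − 305.0 = 89.020.
Rounded: 89.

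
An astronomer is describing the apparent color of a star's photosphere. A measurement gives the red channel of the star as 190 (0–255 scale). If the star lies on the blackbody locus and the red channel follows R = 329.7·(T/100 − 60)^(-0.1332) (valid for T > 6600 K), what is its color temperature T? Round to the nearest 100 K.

12300 K

(t − 60)^(-0.1332) = 190/329.7 = 0.57628.
t − 60 = 0.57628^(1/-0.1332) = 0.57628^(-7.508) = 62.667, so t = 122.667.
T = 100·t = 12267 K → 12300 K to the nearest 100 K.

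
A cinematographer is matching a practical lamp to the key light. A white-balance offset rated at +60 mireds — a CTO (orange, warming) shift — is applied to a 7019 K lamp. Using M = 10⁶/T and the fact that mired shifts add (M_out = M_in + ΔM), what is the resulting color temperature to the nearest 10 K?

4940 K

M_in = 10⁶/7019 = 142.47 mireds.
M_out = 142.47 + (+60) = 202.47 mireds.
T_out = 10⁶/202.47 = 4939.0 K → 4940 K.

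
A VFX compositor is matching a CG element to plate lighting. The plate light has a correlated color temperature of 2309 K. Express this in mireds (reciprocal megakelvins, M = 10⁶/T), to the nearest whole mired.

M = 10⁶ / 2309 = 433.088 → 433 mireds.

433 mireds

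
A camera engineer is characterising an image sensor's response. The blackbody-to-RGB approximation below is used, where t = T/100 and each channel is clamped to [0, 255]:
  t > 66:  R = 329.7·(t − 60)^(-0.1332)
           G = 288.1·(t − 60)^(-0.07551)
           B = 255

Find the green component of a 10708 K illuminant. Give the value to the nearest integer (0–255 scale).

t = 10708/100 = 107.08; the t > 66 branch applies.
G = 288.1·(107.08 − 60)^(-0.07551) = 288.1·47.08^(-0.07551) = 288.1·0.74763 = 215.391.
Rounded: 215.

215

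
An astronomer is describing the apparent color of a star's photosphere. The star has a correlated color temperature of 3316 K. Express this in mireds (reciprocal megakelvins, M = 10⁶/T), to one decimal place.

301.6 mireds

M = 10⁶ / 3316 = 301.568 → 301.6 mireds.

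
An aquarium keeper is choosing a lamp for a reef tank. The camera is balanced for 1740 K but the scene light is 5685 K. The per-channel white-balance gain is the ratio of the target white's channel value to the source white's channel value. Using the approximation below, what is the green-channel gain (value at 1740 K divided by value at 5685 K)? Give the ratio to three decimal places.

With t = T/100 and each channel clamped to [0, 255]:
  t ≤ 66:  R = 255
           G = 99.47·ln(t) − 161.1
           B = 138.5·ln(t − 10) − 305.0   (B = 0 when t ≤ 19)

At 5685 K (t = 56.85):
  G = 99.47·ln 56.85 − 161.1 = 99.47·4.0404 − 161.1 = 240.800.
At 1740 K (t = 17.4):
  G = 99.47·ln 17.4 − 161.1 = 99.47·2.8565 − 161.1 = 123.033.
Gain = 123.033 / 240.800 = 0.5109 → 0.511.

0.511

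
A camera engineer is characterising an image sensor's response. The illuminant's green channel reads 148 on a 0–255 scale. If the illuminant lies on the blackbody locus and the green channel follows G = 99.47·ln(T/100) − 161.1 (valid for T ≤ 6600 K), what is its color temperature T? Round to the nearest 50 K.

2250 K

ln t = (148 + 161.1) / 99.47 = 3.1075.
t = e^3.1075 = 22.364.
T = 100·t = 2236 K → 2250 K to the nearest 50 K.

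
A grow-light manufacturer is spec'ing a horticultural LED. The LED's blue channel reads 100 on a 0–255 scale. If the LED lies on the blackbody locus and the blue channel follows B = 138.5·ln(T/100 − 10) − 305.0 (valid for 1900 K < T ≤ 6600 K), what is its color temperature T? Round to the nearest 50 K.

ln(t − 10) = (100 + 305.0) / 138.5 = 2.9242.
t − 10 = e^2.9242 = 18.619, so t = 28.619.
T = 100·t = 2862 K → 2850 K to the nearest 50 K.

2850 K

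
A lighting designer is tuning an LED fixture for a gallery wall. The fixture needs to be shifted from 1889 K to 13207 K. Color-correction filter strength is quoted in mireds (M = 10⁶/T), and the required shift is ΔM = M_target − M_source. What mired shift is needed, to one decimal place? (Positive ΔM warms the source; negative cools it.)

M_source = 10⁶/1889 = 529.381; M_target = 10⁶/13207 = 75.717.
ΔM = 75.717 − 529.381 = -453.663 → -453.7 mireds, a cooling shift.

-453.7 mireds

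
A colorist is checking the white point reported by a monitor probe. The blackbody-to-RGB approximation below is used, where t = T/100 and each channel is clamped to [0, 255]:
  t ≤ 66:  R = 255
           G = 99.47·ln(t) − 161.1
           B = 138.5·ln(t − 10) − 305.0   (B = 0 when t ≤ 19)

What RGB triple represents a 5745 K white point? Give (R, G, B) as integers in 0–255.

t = 5745/100 = 57.45; the t ≤ 66 branch applies.
R = 255 by definition for t ≤ 66.
G = 99.47·ln 57.45 − 161.1 = 99.47·4.0509 − 161.1 = 241.845.
B = 138.5·ln(57.45 − 10) − 305.0 = 138.5·ln 47.45 − 305.0 = 138.5·3.8597 − 305.0 = 229.565.
Rounded: (255, 242, 230).

(255, 242, 230)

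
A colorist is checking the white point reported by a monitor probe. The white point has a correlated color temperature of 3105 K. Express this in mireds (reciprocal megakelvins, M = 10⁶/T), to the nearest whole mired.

322 mireds

M = 10⁶ / 3105 = 322.061 → 322 mireds.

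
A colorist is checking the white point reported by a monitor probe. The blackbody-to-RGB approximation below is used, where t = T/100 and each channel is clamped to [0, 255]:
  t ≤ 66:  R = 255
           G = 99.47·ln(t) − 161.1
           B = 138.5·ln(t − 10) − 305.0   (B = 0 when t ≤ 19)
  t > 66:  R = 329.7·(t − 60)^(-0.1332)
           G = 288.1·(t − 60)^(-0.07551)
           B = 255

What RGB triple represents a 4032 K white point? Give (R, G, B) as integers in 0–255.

t = 4032/100 = 40.32; the t ≤ 66 branch applies.
R = 255 by definition for t ≤ 66.
G = 99.47·ln 40.32 − 161.1 = 99.47·3.6968 − 161.1 = 206.625.
B = 138.5·ln(40.32 − 10) − 305.0 = 138.5·ln 30.32 − 305.0 = 138.5·3.4118 − 305.0 = 167.535.
Rounded: (255, 207, 168).

(255, 207, 168)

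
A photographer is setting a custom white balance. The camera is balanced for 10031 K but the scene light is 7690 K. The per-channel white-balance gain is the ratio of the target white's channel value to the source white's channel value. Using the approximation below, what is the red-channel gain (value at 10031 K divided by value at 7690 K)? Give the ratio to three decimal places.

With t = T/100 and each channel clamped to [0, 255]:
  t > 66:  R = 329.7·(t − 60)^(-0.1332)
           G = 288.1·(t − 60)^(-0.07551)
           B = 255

At 7690 K (t = 76.9):
  R = 329.7·(76.9 − 60)^(-0.1332) = 329.7·16.9^(-0.1332) = 329.7·0.68619 = 226.237.
At 10031 K (t = 100.31):
  R = 329.7·(100.31 − 60)^(-0.1332) = 329.7·40.31^(-0.1332) = 329.7·0.61117 = 201.501.
Gain = 201.501 / 226.237 = 0.8907 → 0.891.

0.891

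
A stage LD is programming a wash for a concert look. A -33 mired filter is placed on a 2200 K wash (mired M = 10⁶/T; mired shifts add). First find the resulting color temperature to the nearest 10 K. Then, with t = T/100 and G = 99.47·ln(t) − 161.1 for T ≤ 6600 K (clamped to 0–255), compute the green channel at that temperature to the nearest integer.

M_in = 10⁶/2200 = 454.55; M_out = 454.55 + (-33) = 421.55.
T_out = 10⁶/421.55 = 2372.2 K → 2370 K; t = 23.7.
G = 99.47·ln 23.7 − 161.1 = 99.47·3.1655 − 161.1 = 153.770.
Rounded: 154.

154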